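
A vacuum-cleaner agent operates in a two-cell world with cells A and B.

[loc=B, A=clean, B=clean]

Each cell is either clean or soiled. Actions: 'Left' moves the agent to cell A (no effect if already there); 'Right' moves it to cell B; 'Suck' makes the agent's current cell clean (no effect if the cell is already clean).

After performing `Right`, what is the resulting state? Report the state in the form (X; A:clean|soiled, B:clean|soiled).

(B; A:clean, B:clean)

start: (B; A:clean, B:clean)
Right (#1): (B; A:clean, B:clean)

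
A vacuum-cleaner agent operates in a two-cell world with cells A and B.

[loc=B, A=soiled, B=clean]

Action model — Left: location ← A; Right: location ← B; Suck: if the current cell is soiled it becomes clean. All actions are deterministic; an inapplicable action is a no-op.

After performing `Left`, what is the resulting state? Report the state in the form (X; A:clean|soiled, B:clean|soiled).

start: (B; A:soiled, B:clean)
1) do Left; now (A; A:soiled, B:clean)

(A; A:soiled, B:clean)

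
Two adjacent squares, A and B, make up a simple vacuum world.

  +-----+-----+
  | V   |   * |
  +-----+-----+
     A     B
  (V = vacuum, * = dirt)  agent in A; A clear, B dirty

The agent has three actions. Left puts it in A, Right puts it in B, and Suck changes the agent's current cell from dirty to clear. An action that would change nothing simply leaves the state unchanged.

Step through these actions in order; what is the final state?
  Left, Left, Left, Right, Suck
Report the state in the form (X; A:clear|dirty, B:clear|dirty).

(B; A:clear, B:clear)

[1] after Left: (A; A:clear, B:dirty)
[2] after Left: (A; A:clear, B:dirty)
[3] after Left: (A; A:clear, B:dirty)
[4] after Right: (B; A:clear, B:dirty)
[5] after Suck: (B; A:clear, B:clear)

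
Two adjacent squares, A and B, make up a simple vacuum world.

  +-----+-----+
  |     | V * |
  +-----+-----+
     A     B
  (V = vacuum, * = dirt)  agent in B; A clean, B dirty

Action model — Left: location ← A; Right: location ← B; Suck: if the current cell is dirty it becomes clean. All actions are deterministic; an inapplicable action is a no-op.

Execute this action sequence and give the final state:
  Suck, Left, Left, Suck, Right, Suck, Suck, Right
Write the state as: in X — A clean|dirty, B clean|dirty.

in B — A clean, B clean

t=1 Suck ⇒ in B — A clean, B clean
t=2 Left ⇒ in A — A clean, B clean
t=3 Left ⇒ in A — A clean, B clean
t=4 Suck ⇒ in A — A clean, B clean
t=5 Right ⇒ in B — A clean, B clean
t=6 Suck ⇒ in B — A clean, B clean
t=7 Suck ⇒ in B — A clean, B clean
t=8 Right ⇒ in B — A clean, B clean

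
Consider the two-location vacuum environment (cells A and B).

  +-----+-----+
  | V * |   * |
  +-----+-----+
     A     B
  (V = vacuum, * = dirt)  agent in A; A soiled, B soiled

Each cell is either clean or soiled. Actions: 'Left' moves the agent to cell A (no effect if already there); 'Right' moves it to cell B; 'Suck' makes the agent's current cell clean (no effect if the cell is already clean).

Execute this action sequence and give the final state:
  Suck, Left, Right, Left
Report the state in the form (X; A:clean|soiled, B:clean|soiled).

1. Suck → (A; A:clean, B:soiled)
2. Left → (A; A:clean, B:soiled)
3. Right → (B; A:clean, B:soiled)
4. Left → (A; A:clean, B:soiled)

(A; A:clean, B:soiled)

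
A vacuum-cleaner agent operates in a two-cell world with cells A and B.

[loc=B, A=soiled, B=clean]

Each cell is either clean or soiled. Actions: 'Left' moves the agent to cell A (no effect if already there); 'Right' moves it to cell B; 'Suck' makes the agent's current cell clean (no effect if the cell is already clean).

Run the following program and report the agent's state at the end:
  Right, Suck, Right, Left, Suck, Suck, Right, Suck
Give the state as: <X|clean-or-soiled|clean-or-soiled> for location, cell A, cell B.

t=1 Right ⇒ <B|soiled|clean>
t=2 Suck ⇒ <B|soiled|clean>
t=3 Right ⇒ <B|soiled|clean>
t=4 Left ⇒ <A|soiled|clean>
t=5 Suck ⇒ <A|clean|clean>
t=6 Suck ⇒ <A|clean|clean>
t=7 Right ⇒ <B|clean|clean>
t=8 Suck ⇒ <B|clean|clean>

<B|clean|clean>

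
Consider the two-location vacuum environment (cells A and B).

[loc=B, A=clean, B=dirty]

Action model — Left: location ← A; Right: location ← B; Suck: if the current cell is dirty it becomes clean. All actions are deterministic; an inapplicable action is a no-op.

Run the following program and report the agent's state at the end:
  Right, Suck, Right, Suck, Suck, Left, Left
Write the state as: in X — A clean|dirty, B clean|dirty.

Right (#1): in B — A clean, B dirty
Suck (#2): in B — A clean, B clean
Right (#3): in B — A clean, B clean
Suck (#4): in B — A clean, B clean
Suck (#5): in B — A clean, B clean
Left (#6): in A — A clean, B clean
Left (#7): in A — A clean, B clean

in A — A clean, B clean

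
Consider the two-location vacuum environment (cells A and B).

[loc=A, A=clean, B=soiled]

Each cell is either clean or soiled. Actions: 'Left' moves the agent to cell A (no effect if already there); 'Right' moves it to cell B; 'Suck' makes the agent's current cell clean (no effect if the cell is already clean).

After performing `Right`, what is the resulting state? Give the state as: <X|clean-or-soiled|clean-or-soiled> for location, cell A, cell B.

start: <A|clean|soiled>
t=1 Right ⇒ <B|clean|soiled>

<B|clean|soiled>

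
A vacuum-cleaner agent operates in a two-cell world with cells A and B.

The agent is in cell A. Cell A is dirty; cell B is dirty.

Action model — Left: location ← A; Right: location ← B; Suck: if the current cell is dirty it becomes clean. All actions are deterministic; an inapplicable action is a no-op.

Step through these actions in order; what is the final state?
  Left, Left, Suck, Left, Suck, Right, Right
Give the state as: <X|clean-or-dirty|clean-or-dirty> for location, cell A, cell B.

<B|clean|dirty>

t=1 Left ⇒ <A|dirty|dirty>
t=2 Left ⇒ <A|dirty|dirty>
t=3 Suck ⇒ <A|clean|dirty>
t=4 Left ⇒ <A|clean|dirty>
t=5 Suck ⇒ <A|clean|dirty>
t=6 Right ⇒ <B|clean|dirty>
t=7 Right ⇒ <B|clean|dirty>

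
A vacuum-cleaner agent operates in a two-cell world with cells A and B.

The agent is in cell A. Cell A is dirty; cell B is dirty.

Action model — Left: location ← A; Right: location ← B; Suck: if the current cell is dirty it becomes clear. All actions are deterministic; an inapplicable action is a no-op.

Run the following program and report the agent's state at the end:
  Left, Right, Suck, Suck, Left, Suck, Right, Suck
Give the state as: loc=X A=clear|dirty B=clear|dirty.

step 1/8 (Left): loc=A A=dirty B=dirty
step 2/8 (Right): loc=B A=dirty B=dirty
step 3/8 (Suck): loc=B A=dirty B=clear
step 4/8 (Suck): loc=B A=dirty B=clear
step 5/8 (Left): loc=A A=dirty B=clear
step 6/8 (Suck): loc=A A=clear B=clear
step 7/8 (Right): loc=B A=clear B=clear
step 8/8 (Suck): loc=B A=clear B=clear

loc=B A=clear B=clear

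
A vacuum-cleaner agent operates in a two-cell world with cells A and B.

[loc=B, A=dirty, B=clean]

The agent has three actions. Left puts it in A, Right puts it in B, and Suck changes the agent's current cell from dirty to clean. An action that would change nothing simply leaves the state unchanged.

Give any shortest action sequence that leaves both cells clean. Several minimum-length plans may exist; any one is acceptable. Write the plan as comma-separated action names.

Left, Suck

1. Left → loc=A A=dirty B=clean
2. Suck → loc=A A=clean B=clean
min 2: go A then Suck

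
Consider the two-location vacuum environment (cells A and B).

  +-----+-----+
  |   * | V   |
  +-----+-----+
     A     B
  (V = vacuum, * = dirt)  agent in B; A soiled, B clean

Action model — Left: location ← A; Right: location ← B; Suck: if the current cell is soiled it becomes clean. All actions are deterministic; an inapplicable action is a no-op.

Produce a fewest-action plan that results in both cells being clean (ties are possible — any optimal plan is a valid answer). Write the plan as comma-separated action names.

Left, Suck

[1] after Left: in A — A soiled, B clean
[2] after Suck: in A — A clean, B clean
min 2: go A then Suck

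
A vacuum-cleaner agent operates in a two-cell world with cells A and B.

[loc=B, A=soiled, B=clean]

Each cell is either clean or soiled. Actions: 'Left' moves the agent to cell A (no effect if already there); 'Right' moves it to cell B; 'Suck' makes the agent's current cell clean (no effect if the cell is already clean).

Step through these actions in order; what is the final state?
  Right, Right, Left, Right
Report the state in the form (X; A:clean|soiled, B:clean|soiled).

1. Right → (B; A:soiled, B:clean)
2. Right → (B; A:soiled, B:clean)
3. Left → (A; A:soiled, B:clean)
4. Right → (B; A:soiled, B:clean)

(B; A:soiled, B:clean)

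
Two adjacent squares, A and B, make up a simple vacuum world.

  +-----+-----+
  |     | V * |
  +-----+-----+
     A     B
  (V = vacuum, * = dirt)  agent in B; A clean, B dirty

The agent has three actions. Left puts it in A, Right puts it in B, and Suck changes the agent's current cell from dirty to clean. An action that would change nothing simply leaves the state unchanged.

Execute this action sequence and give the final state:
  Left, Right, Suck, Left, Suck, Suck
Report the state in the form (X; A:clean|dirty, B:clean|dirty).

Left (#1): (A; A:clean, B:dirty)
Right (#2): (B; A:clean, B:dirty)
Suck (#3): (B; A:clean, B:clean)
Left (#4): (A; A:clean, B:clean)
Suck (#5): (A; A:clean, B:clean)
Suck (#6): (A; A:clean, B:clean)

(A; A:clean, B:clean)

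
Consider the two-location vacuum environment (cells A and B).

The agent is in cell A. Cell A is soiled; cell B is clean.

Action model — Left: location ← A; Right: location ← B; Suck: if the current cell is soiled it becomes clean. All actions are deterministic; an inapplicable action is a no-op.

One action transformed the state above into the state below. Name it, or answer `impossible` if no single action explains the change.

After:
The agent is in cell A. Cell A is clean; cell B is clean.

Suck

try  Left: <A|soiled|clean>
try Right: <B|soiled|clean>
try  Suck: <A|clean|clean>  ← match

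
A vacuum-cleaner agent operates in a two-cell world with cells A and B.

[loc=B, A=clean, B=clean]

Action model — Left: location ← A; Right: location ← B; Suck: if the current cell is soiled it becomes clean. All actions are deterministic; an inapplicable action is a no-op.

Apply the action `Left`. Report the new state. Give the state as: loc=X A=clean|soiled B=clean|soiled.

loc=A A=clean B=clean

start: loc=B A=clean B=clean
1) do Left; now loc=A A=clean B=clean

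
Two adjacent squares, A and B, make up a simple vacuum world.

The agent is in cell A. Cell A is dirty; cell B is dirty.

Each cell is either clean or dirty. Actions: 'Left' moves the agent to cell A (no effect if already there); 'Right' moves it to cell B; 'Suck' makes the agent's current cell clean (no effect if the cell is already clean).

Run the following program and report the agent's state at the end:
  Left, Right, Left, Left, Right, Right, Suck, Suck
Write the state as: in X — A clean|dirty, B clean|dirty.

Left (#1): in A — A dirty, B dirty
Right (#2): in B — A dirty, B dirty
Left (#3): in A — A dirty, B dirty
Left (#4): in A — A dirty, B dirty
Right (#5): in B — A dirty, B dirty
Right (#6): in B — A dirty, B dirty
Suck (#7): in B — A dirty, B clean
Suck (#8): in B — A dirty, B clean

in B — A dirty, B clean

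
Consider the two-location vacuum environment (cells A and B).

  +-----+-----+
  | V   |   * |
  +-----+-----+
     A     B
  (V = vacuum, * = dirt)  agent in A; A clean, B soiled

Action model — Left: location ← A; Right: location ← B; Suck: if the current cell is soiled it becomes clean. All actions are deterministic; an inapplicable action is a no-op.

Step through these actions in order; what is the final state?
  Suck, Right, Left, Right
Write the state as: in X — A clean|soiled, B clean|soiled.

in B — A clean, B soiled

1. Suck → in A — A clean, B soiled
2. Right → in B — A clean, B soiled
3. Left → in A — A clean, B soiled
4. Right → in B — A clean, B soiled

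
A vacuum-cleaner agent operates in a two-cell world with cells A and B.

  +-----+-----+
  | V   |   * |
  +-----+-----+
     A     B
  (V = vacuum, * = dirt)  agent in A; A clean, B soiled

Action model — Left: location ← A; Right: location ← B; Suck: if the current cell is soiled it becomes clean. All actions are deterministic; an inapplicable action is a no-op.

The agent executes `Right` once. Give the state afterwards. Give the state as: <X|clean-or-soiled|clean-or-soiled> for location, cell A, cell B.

<B|clean|soiled>

start: <A|clean|soiled>
1. Right → <B|clean|soiled>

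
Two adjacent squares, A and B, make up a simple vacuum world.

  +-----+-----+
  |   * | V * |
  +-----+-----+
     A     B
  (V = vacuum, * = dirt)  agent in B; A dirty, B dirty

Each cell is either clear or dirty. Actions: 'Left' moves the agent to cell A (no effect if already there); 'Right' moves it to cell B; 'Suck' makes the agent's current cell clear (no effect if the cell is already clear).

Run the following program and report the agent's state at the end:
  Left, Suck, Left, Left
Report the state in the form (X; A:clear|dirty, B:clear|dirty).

step 1/4 (Left): (A; A:dirty, B:dirty)
step 2/4 (Suck): (A; A:clear, B:dirty)
step 3/4 (Left): (A; A:clear, B:dirty)
step 4/4 (Left): (A; A:clear, B:dirty)

(A; A:clear, B:dirty)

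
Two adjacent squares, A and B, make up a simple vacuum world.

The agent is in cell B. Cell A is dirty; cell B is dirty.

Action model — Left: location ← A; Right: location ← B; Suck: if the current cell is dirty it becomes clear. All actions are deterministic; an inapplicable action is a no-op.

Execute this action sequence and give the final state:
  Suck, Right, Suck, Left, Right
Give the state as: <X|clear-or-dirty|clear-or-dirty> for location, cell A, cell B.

t=1 Suck ⇒ <B|dirty|clear>
t=2 Right ⇒ <B|dirty|clear>
t=3 Suck ⇒ <B|dirty|clear>
t=4 Left ⇒ <A|dirty|clear>
t=5 Right ⇒ <B|dirty|clear>

<B|dirty|clear>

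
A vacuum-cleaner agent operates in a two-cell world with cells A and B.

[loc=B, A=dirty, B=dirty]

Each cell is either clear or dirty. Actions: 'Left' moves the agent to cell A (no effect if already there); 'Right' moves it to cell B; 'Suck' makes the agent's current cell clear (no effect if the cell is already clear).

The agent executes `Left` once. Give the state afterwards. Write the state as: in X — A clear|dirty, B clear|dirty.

in A — A dirty, B dirty

start: in B — A dirty, B dirty
1) do Left; now in A — A dirty, B dirty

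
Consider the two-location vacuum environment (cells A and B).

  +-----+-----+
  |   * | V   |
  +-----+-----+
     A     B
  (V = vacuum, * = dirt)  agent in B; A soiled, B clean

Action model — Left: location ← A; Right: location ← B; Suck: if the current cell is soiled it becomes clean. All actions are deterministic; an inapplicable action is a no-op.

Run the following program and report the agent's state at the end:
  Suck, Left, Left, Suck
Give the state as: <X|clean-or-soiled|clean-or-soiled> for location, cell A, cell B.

<A|clean|clean>

Suck (#1): <B|soiled|clean>
Left (#2): <A|soiled|clean>
Left (#3): <A|soiled|clean>
Suck (#4): <A|clean|clean>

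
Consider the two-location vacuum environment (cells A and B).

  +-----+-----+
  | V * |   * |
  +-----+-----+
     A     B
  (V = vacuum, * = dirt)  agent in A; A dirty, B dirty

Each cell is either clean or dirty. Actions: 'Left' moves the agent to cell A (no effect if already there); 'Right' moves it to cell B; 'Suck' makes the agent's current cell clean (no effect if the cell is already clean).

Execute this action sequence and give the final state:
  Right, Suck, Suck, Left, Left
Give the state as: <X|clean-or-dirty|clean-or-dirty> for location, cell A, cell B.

[1] after Right: <B|dirty|dirty>
[2] after Suck: <B|dirty|clean>
[3] after Suck: <B|dirty|clean>
[4] after Left: <A|dirty|clean>
[5] after Left: <A|dirty|clean>

<A|dirty|clean>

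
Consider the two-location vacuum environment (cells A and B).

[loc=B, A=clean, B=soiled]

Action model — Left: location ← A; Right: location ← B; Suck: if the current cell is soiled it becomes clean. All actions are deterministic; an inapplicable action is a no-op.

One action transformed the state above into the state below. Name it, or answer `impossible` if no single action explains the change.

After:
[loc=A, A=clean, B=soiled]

Left

try  Left: (A; A:clean, B:soiled)  ← match
try Right: (B; A:clean, B:soiled)
try  Suck: (B; A:clean, B:clean)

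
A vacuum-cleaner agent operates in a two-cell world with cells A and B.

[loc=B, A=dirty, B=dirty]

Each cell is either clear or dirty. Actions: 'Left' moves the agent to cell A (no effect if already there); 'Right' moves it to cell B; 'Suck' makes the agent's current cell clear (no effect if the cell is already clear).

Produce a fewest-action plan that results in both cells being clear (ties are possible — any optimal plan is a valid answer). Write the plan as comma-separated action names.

1) do Suck; now <B|dirty|clear>
2) do Left; now <A|dirty|clear>
3) do Suck; now <A|clear|clear>
min 3: Suck B + move + Suck A

Suck, Left, Suck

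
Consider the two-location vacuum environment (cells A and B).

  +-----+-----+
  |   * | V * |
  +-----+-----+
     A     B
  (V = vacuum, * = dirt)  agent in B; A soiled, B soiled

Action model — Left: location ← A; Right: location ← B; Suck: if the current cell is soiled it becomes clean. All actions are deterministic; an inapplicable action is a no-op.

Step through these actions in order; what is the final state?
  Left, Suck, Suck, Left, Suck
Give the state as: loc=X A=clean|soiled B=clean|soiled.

loc=A A=clean B=soiled

step 1/5 (Left): loc=A A=soiled B=soiled
step 2/5 (Suck): loc=A A=clean B=soiled
step 3/5 (Suck): loc=A A=clean B=soiled
step 4/5 (Left): loc=A A=clean B=soiled
step 5/5 (Suck): loc=A A=clean B=soiled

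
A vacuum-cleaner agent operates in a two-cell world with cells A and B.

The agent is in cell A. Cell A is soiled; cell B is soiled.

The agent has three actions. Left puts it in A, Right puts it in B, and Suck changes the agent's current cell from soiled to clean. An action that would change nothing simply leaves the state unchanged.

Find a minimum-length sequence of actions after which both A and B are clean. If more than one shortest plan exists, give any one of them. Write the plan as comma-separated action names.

Suck, Right, Suck

Suck (#1): in A — A clean, B soiled
Right (#2): in B — A clean, B soiled
Suck (#3): in B — A clean, B clean
min 3: Suck A + move + Suck B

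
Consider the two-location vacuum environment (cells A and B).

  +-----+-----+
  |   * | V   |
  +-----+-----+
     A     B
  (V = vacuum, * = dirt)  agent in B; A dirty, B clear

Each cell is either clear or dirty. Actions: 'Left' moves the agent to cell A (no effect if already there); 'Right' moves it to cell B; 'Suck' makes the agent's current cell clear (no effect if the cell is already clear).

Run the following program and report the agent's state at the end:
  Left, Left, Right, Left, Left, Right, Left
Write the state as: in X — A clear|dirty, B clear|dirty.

in A — A dirty, B clear

1. Left → in A — A dirty, B clear
2. Left → in A — A dirty, B clear
3. Right → in B — A dirty, B clear
4. Left → in A — A dirty, B clear
5. Left → in A — A dirty, B clear
6. Right → in B — A dirty, B clear
7. Left → in A — A dirty, B clear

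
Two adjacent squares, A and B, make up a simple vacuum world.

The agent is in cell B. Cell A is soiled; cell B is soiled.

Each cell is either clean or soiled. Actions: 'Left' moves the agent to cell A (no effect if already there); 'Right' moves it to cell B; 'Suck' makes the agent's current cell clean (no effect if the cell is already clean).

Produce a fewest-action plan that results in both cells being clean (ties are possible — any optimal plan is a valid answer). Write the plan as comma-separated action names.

t=1 Suck ⇒ loc=B A=soiled B=clean
t=2 Left ⇒ loc=A A=soiled B=clean
t=3 Suck ⇒ loc=A A=clean B=clean
min 3: Suck B + move + Suck A

Suck, Left, Suck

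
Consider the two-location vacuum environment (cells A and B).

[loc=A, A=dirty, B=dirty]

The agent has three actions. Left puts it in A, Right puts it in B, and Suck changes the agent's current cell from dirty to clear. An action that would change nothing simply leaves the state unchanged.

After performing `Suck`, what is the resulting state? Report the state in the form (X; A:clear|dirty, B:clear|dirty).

(A; A:clear, B:dirty)

start: (A; A:dirty, B:dirty)
Suck (#1): (A; A:clear, B:dirty)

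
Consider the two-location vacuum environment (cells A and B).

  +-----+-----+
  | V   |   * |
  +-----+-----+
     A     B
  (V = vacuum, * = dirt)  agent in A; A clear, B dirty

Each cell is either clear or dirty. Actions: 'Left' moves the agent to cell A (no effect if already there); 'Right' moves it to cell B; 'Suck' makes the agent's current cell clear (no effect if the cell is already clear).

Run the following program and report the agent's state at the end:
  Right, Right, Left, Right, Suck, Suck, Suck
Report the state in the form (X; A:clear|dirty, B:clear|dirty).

(B; A:clear, B:clear)

t=1 Right ⇒ (B; A:clear, B:dirty)
t=2 Right ⇒ (B; A:clear, B:dirty)
t=3 Left ⇒ (A; A:clear, B:dirty)
t=4 Right ⇒ (B; A:clear, B:dirty)
t=5 Suck ⇒ (B; A:clear, B:clear)
t=6 Suck ⇒ (B; A:clear, B:clear)
t=7 Suck ⇒ (B; A:clear, B:clear)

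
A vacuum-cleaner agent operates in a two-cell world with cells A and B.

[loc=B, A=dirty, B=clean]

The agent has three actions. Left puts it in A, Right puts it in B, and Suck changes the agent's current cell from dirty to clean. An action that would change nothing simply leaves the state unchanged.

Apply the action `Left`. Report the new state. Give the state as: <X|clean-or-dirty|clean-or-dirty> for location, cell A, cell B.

start: <B|dirty|clean>
1. Left → <A|dirty|clean>

<A|dirty|clean>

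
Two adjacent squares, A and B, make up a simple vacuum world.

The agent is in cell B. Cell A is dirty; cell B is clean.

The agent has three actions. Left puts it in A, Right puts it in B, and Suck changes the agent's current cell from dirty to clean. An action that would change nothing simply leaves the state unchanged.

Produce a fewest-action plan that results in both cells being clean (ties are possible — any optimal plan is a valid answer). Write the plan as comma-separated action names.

t=1 Left ⇒ (A; A:dirty, B:clean)
t=2 Suck ⇒ (A; A:clean, B:clean)
min 2: go A then Suck

Left, Suck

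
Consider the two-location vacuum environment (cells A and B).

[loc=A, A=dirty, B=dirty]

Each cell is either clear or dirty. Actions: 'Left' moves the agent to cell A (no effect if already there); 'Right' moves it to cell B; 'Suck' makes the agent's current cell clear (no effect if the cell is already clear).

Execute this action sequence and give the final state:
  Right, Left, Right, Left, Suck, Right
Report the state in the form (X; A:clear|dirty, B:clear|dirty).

(B; A:clear, B:dirty)

[1] after Right: (B; A:dirty, B:dirty)
[2] after Left: (A; A:dirty, B:dirty)
[3] after Right: (B; A:dirty, B:dirty)
[4] after Left: (A; A:dirty, B:dirty)
[5] after Suck: (A; A:clear, B:dirty)
[6] after Right: (B; A:clear, B:dirty)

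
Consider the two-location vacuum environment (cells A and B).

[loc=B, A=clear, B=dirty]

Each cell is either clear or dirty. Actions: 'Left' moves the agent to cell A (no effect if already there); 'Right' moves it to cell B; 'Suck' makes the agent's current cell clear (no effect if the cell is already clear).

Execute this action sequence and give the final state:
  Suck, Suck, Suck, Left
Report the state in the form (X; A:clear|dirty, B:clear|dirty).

(A; A:clear, B:clear)

Suck (#1): (B; A:clear, B:clear)
Suck (#2): (B; A:clear, B:clear)
Suck (#3): (B; A:clear, B:clear)
Left (#4): (A; A:clear, B:clear)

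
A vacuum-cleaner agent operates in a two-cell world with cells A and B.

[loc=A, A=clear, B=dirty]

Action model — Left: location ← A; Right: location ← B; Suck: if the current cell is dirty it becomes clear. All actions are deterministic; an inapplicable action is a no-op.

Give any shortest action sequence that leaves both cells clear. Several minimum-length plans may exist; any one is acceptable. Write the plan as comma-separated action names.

Right, Suck

1) do Right; now loc=B A=clear B=dirty
2) do Suck; now loc=B A=clear B=clear
min 2: go B then Suck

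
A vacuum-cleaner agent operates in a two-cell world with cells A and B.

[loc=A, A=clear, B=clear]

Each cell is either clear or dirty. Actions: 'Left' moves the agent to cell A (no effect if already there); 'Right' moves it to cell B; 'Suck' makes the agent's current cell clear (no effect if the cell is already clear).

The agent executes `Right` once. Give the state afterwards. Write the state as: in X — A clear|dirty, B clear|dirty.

start: in A — A clear, B clear
step 1/1 (Right): in B — A clear, B clear

in B — A clear, B clear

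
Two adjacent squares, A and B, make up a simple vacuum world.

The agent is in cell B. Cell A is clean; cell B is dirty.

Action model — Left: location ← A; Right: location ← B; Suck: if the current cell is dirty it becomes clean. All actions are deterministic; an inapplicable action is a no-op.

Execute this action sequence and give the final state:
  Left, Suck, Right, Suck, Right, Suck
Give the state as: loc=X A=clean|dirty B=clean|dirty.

step 1/6 (Left): loc=A A=clean B=dirty
step 2/6 (Suck): loc=A A=clean B=dirty
step 3/6 (Right): loc=B A=clean B=dirty
step 4/6 (Suck): loc=B A=clean B=clean
step 5/6 (Right): loc=B A=clean B=clean
step 6/6 (Suck): loc=B A=clean B=clean

loc=B A=clean B=clean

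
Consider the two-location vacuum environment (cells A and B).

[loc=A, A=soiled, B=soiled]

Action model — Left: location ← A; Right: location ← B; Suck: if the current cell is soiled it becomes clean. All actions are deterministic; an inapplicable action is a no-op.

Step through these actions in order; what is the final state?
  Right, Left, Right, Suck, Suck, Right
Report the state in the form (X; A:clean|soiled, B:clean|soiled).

(B; A:soiled, B:clean)

Right (#1): (B; A:soiled, B:soiled)
Left (#2): (A; A:soiled, B:soiled)
Right (#3): (B; A:soiled, B:soiled)
Suck (#4): (B; A:soiled, B:clean)
Suck (#5): (B; A:soiled, B:clean)
Right (#6): (B; A:soiled, B:clean)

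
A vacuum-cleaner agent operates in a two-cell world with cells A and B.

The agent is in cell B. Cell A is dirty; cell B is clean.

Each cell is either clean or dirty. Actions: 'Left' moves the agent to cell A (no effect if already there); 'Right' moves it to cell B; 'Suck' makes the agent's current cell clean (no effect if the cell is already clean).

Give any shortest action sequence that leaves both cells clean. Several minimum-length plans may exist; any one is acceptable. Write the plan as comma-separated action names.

1) do Left; now <A|dirty|clean>
2) do Suck; now <A|clean|clean>
min 2: go A then Suck

Left, Suck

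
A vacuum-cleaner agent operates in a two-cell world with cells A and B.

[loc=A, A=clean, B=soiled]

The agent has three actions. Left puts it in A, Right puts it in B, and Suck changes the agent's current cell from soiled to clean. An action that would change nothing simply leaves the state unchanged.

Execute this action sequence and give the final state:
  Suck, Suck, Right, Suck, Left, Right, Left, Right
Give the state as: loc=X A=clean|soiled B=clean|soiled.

1) do Suck; now loc=A A=clean B=soiled
2) do Suck; now loc=A A=clean B=soiled
3) do Right; now loc=B A=clean B=soiled
4) do Suck; now loc=B A=clean B=clean
5) do Left; now loc=A A=clean B=clean
6) do Right; now loc=B A=clean B=clean
7) do Left; now loc=A A=clean B=clean
8) do Right; now loc=B A=clean B=clean

loc=B A=clean B=clean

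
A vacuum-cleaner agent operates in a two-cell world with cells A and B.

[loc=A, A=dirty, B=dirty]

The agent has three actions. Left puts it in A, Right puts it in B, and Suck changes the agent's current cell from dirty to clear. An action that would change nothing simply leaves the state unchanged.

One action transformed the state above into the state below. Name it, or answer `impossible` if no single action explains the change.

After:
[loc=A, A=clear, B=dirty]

Suck

try  Left: <A|dirty|dirty>
try Right: <B|dirty|dirty>
try  Suck: <A|clear|dirty>  ← match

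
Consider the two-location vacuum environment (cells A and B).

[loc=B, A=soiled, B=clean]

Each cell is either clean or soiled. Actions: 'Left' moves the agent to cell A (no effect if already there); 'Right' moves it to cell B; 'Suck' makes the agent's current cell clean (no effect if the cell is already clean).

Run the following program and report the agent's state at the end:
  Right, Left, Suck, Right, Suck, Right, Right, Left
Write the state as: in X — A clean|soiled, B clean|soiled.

in A — A clean, B clean

t=1 Right ⇒ in B — A soiled, B clean
t=2 Left ⇒ in A — A soiled, B clean
t=3 Suck ⇒ in A — A clean, B clean
t=4 Right ⇒ in B — A clean, B clean
t=5 Suck ⇒ in B — A clean, B clean
t=6 Right ⇒ in B — A clean, B clean
t=7 Right ⇒ in B — A clean, B clean
t=8 Left ⇒ in A — A clean, B clean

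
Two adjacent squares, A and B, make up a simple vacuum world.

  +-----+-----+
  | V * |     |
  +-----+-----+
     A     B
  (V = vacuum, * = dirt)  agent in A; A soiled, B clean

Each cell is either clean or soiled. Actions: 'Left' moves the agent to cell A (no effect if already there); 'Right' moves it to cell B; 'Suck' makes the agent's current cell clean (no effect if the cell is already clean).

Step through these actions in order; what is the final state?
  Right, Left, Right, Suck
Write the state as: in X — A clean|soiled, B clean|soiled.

in B — A soiled, B clean

t=1 Right ⇒ in B — A soiled, B clean
t=2 Left ⇒ in A — A soiled, B clean
t=3 Right ⇒ in B — A soiled, B clean
t=4 Suck ⇒ in B — A soiled, B clean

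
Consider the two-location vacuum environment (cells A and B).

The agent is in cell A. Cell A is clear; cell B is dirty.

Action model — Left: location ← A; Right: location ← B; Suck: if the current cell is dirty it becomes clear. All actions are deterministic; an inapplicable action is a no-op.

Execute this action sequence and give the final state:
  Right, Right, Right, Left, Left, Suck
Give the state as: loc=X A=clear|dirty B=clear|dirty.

loc=A A=clear B=dirty

t=1 Right ⇒ loc=B A=clear B=dirty
t=2 Right ⇒ loc=B A=clear B=dirty
t=3 Right ⇒ loc=B A=clear B=dirty
t=4 Left ⇒ loc=A A=clear B=dirty
t=5 Left ⇒ loc=A A=clear B=dirty
t=6 Suck ⇒ loc=A A=clear B=dirty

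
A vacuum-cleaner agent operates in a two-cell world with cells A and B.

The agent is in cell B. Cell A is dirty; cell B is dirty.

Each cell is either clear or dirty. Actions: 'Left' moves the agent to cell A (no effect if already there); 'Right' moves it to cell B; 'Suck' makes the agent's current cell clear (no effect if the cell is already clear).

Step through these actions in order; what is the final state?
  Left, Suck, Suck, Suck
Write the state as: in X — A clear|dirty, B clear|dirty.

in A — A clear, B dirty

t=1 Left ⇒ in A — A dirty, B dirty
t=2 Suck ⇒ in A — A clear, B dirty
t=3 Suck ⇒ in A — A clear, B dirty
t=4 Suck ⇒ in A — A clear, B dirty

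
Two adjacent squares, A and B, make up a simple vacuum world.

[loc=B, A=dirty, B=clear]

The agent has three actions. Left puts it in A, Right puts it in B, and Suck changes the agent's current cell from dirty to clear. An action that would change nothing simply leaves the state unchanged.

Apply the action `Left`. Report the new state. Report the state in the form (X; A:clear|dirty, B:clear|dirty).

start: (B; A:dirty, B:clear)
Left (#1): (A; A:dirty, B:clear)

(A; A:dirty, B:clear)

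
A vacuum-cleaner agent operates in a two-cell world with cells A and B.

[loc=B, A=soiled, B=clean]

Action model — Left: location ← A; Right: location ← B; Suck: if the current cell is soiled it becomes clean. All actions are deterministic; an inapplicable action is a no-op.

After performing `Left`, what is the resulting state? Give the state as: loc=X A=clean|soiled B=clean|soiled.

loc=A A=soiled B=clean

start: loc=B A=soiled B=clean
[1] after Left: loc=A A=soiled B=clean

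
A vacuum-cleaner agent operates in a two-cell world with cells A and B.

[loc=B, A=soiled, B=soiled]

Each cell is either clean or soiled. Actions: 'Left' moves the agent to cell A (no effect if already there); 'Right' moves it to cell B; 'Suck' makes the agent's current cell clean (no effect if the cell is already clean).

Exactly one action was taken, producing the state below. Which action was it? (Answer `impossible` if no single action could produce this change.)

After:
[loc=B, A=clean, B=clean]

impossible

try  Left: in A — A soiled, B soiled
try Right: in B — A soiled, B soiled
try  Suck: in B — A soiled, B clean
no single action produces the after-state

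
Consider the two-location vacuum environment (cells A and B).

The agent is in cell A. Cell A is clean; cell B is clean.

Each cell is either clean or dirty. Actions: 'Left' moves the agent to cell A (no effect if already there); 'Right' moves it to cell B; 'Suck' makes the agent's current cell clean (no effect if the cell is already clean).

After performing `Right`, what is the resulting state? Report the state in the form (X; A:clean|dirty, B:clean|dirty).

(B; A:clean, B:clean)

start: (A; A:clean, B:clean)
1. Right → (B; A:clean, B:clean)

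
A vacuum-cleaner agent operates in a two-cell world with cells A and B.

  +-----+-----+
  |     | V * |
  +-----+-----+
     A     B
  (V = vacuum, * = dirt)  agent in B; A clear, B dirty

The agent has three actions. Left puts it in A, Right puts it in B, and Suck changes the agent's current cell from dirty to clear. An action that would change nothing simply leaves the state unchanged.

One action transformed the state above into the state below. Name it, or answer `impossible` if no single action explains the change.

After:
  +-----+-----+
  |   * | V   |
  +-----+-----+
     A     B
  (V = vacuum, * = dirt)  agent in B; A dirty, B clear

impossible

try  Left: loc=A A=clear B=dirty
try Right: loc=B A=clear B=dirty
try  Suck: loc=B A=clear B=clear
no single action produces the after-state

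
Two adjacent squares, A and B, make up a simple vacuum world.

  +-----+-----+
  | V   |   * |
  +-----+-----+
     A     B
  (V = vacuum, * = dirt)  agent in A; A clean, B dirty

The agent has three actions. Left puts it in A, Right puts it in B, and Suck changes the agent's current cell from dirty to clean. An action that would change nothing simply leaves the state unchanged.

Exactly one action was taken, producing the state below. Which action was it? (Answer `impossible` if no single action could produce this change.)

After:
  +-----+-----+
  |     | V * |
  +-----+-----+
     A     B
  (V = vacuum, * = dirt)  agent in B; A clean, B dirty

try  Left: (A; A:clean, B:dirty)
try Right: (B; A:clean, B:dirty)  ← match
try  Suck: (A; A:clean, B:dirty)

Right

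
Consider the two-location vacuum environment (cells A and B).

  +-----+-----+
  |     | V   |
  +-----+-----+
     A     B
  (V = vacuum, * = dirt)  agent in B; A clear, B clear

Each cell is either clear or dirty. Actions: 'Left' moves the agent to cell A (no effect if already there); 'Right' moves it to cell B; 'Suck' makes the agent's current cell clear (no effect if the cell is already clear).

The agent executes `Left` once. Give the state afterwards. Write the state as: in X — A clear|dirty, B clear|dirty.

in A — A clear, B clear

start: in B — A clear, B clear
1) do Left; now in A — A clear, B clear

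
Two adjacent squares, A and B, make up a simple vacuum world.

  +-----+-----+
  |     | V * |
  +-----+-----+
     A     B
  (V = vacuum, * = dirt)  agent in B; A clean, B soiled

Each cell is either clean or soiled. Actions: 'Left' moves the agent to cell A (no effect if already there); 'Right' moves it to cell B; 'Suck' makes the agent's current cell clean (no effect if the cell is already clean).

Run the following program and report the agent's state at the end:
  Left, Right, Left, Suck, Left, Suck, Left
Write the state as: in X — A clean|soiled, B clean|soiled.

in A — A clean, B soiled

1) do Left; now in A — A clean, B soiled
2) do Right; now in B — A clean, B soiled
3) do Left; now in A — A clean, B soiled
4) do Suck; now in A — A clean, B soiled
5) do Left; now in A — A clean, B soiled
6) do Suck; now in A — A clean, B soiled
7) do Left; now in A — A clean, B soiled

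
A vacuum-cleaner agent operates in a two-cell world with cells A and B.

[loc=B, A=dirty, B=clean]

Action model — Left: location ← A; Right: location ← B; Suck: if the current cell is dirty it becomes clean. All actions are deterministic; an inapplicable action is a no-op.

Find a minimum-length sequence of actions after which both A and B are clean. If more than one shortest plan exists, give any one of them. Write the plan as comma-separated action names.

Left, Suck

t=1 Left ⇒ in A — A dirty, B clean
t=2 Suck ⇒ in A — A clean, B clean
min 2: go A then Suck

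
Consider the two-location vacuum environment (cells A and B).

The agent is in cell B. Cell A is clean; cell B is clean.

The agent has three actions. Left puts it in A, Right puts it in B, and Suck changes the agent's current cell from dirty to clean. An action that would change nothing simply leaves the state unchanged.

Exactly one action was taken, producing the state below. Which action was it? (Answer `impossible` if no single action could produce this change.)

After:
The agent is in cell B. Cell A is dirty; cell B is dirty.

try  Left: <A|clean|clean>
try Right: <B|clean|clean>
try  Suck: <B|clean|clean>
no single action produces the after-state

impossible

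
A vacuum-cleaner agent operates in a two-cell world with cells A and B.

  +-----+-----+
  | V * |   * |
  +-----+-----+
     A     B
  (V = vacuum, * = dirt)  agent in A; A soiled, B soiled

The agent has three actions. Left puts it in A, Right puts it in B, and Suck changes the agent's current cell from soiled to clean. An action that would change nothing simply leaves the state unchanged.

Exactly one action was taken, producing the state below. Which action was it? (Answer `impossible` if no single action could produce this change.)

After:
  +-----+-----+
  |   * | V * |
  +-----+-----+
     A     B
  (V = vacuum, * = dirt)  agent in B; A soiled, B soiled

try  Left: (A; A:soiled, B:soiled)
try Right: (B; A:soiled, B:soiled)  ← match
try  Suck: (A; A:clean, B:soiled)

Right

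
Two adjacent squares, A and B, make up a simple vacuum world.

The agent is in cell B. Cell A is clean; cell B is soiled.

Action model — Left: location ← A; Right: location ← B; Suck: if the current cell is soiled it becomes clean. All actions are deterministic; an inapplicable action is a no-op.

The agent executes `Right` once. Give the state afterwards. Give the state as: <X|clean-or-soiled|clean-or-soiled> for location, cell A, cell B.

start: <B|clean|soiled>
1. Right → <B|clean|soiled>

<B|clean|soiled>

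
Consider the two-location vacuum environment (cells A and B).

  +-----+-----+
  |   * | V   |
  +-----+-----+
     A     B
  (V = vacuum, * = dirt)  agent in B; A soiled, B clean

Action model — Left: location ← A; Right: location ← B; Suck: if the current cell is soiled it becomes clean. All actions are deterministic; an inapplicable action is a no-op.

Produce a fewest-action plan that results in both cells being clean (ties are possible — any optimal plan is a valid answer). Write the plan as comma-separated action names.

Left, Suck

1. Left → in A — A soiled, B clean
2. Suck → in A — A clean, B clean
min 2: go A then Suck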